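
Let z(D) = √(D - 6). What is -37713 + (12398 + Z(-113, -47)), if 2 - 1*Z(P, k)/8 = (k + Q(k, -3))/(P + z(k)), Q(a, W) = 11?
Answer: -54069387/2137 - 48*I*√53/2137 ≈ -25302.0 - 0.16352*I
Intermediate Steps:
z(D) = √(-6 + D)
Z(P, k) = 16 - 8*(11 + k)/(P + √(-6 + k)) (Z(P, k) = 16 - 8*(k + 11)/(P + √(-6 + k)) = 16 - 8*(11 + k)/(P + √(-6 + k)))
-37713 + (12398 + Z(-113, -47)) = -37713 + (12398 + 8*(-11 - 1*(-47) + 2*(-113) + 2*√(-6 - 47))/(-113 + √(-6 - 47))) = -37713 + (12398 + 8*(-11 + 47 - 226 + 2*√(-53))/(-113 + √(-53))) = -37713 + (12398 + 8*(-11 + 47 - 226 + 2*(I*√53))/(-113 + I*√53)) = -37713 + (12398 + 8*(-11 + 47 - 226 + 2*I*√53)/(-113 + I*√53)) = -37713 + (12398 + 8*(-190 + 2*I*√53)/(-113 + I*√53)) = -25315 + 8*(-190 + 2*I*√53)/(-113 + I*√53)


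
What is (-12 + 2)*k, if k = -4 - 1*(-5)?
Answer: -10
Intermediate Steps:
k = 1 (k = -4 + 5 = 1)
(-12 + 2)*k = (-12 + 2)*1 = -10*1 = -10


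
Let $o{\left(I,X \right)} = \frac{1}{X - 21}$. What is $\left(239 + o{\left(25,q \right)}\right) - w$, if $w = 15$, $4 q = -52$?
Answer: $\frac{7615}{34} \approx 223.97$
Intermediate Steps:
$q = -13$ ($q = \frac{1}{4} \left(-52\right) = -13$)
$o{\left(I,X \right)} = \frac{1}{-21 + X}$
$\left(239 + o{\left(25,q \right)}\right) - w = \left(239 + \frac{1}{-21 - 13}\right) - 15 = \left(239 + \frac{1}{-34}\right) - 15 = \left(239 - \frac{1}{34}\right) - 15 = \frac{8125}{34} - 15 = \frac{7615}{34}$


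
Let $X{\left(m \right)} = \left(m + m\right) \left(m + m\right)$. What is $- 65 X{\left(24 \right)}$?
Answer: $-149760$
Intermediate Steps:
$X{\left(m \right)} = 4 m^{2}$ ($X{\left(m \right)} = 2 m 2 m = 4 m^{2}$)
$- 65 X{\left(24 \right)} = - 65 \cdot 4 \cdot 24^{2} = - 65 \cdot 4 \cdot 576 = \left(-65\right) 2304 = -149760$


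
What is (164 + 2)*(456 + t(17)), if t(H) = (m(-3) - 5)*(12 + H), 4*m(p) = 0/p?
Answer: 51626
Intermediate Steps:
m(p) = 0 (m(p) = (0/p)/4 = (¼)*0 = 0)
t(H) = -60 - 5*H (t(H) = (0 - 5)*(12 + H) = -5*(12 + H) = -60 - 5*H)
(164 + 2)*(456 + t(17)) = (164 + 2)*(456 + (-60 - 5*17)) = 166*(456 + (-60 - 85)) = 166*(456 - 145) = 166*311 = 51626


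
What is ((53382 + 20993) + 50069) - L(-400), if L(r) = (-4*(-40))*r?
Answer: 188444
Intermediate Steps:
L(r) = 160*r
((53382 + 20993) + 50069) - L(-400) = ((53382 + 20993) + 50069) - 160*(-400) = (74375 + 50069) - 1*(-64000) = 124444 + 64000 = 188444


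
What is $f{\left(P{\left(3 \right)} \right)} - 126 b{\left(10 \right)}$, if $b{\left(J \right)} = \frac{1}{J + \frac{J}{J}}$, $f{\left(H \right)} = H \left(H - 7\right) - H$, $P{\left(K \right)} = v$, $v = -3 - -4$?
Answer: $- \frac{203}{11} \approx -18.455$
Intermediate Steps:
$v = 1$ ($v = -3 + 4 = 1$)
$P{\left(K \right)} = 1$
$f{\left(H \right)} = - H + H \left(-7 + H\right)$ ($f{\left(H \right)} = H \left(-7 + H\right) - H = - H + H \left(-7 + H\right)$)
$b{\left(J \right)} = \frac{1}{1 + J}$ ($b{\left(J \right)} = \frac{1}{J + 1} = \frac{1}{1 + J}$)
$f{\left(P{\left(3 \right)} \right)} - 126 b{\left(10 \right)} = 1 \left(-8 + 1\right) - \frac{126}{1 + 10} = 1 \left(-7\right) - \frac{126}{11} = -7 - \frac{126}{11} = - \frac{203}{11}$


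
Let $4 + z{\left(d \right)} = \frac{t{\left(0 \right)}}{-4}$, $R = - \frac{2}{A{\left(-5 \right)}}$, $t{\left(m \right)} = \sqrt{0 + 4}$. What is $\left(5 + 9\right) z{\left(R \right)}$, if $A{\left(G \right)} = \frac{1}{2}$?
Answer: $-63$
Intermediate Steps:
$t{\left(m \right)} = 2$ ($t{\left(m \right)} = \sqrt{4} = 2$)
$A{\left(G \right)} = \frac{1}{2}$
$R = -4$ ($R = - 2 \frac{1}{\frac{1}{2}} = \left(-2\right) 2 = -4$)
$z{\left(d \right)} = - \frac{9}{2}$ ($z{\left(d \right)} = -4 + \frac{2}{-4} = -4 + 2 \left(- \frac{1}{4}\right) = -4 - \frac{1}{2} = - \frac{9}{2}$)
$\left(5 + 9\right) z{\left(R \right)} = \left(5 + 9\right) \left(- \frac{9}{2}\right) = 14 \left(- \frac{9}{2}\right) = -63$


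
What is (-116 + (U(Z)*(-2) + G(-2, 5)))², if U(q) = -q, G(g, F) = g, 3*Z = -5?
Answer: 132496/9 ≈ 14722.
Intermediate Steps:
Z = -5/3 (Z = (⅓)*(-5) = -5/3 ≈ -1.6667)
(-116 + (U(Z)*(-2) + G(-2, 5)))² = (-116 + (-1*(-5/3)*(-2) - 2))² = (-116 + ((5/3)*(-2) - 2))² = (-116 + (-10/3 - 2))² = (-116 - 16/3)² = (-364/3)² = 132496/9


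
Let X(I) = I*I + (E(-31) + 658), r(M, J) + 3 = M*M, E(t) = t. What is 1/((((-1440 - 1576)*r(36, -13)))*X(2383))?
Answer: -1/22147560453408 ≈ -4.5152e-14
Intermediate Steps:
r(M, J) = -3 + M² (r(M, J) = -3 + M*M = -3 + M²)
X(I) = 627 + I² (X(I) = I*I + (-31 + 658) = I² + 627 = 627 + I²)
1/((((-1440 - 1576)*r(36, -13)))*X(2383)) = 1/((((-1440 - 1576)*(-3 + 36²)))*(627 + 2383²)) = 1/(((-3016*(-3 + 1296)))*(627 + 5678689)) = 1/(-3016*1293*5679316) = (1/5679316)/(-3899688) = -1/3899688*1/5679316 = -1/22147560453408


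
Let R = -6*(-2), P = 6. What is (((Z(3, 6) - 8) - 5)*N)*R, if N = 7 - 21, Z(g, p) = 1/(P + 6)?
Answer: 2170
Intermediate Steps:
Z(g, p) = 1/12 (Z(g, p) = 1/(6 + 6) = 1/12)
N = -14
R = 12
(((Z(3, 6) - 8) - 5)*N)*R = (((1/12 - 8) - 5)*(-14))*12 = ((-95/12 - 5)*(-14))*12 = -155/12*(-14)*12 = (1085/6)*12 = 2170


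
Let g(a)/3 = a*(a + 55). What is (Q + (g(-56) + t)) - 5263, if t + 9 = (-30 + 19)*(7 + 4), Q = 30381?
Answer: 25156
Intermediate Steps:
t = -130 (t = -9 + (-30 + 19)*(7 + 4) = -9 - 11*11 = -9 - 121 = -130)
g(a) = 3*a*(55 + a) (g(a) = 3*(a*(a + 55)) = 3*(a*(55 + a)) = 3*a*(55 + a))
(Q + (g(-56) + t)) - 5263 = (30381 + (3*(-56)*(55 - 56) - 130)) - 5263 = (30381 + (3*(-56)*(-1) - 130)) - 5263 = (30381 + (168 - 130)) - 5263 = (30381 + 38) - 5263 = 30419 - 5263 = 25156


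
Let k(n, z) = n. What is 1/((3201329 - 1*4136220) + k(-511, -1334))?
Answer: -1/935402 ≈ -1.0691e-6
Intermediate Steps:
1/((3201329 - 1*4136220) + k(-511, -1334)) = 1/((3201329 - 1*4136220) - 511) = 1/((3201329 - 4136220) - 511) = 1/(-934891 - 511) = 1/(-935402) = -1/935402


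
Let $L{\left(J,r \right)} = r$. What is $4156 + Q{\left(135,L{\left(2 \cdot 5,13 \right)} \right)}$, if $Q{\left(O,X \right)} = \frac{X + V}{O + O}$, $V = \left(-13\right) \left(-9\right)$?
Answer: $\frac{112225}{27} \approx 4156.5$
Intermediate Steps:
$V = 117$
$Q{\left(O,X \right)} = \frac{117 + X}{2 O}$ ($Q{\left(O,X \right)} = \frac{X + 117}{O + O} = \frac{117 + X}{2 O}$)
$4156 + Q{\left(135,L{\left(2 \cdot 5,13 \right)} \right)} = 4156 + \frac{117 + 13}{2 \cdot 135} = 4156 + \frac{1}{2} \cdot \frac{1}{135} \cdot 130 = 4156 + \frac{13}{27} = \frac{112225}{27}$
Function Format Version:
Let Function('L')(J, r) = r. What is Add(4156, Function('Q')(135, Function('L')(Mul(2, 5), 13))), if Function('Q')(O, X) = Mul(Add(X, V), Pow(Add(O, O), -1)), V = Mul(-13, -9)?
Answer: Rational(112225, 27) ≈ 4156.5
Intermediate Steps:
V = 117
Function('Q')(O, X) = Mul(Rational(1, 2), Pow(O, -1), Add(117, X)) (Function('Q')(O, X) = Mul(Add(X, 117), Pow(Add(O, O), -1)) = Mul(Add(117, X), Pow(Mul(2, O), -1)) = Mul(Add(117, X), Mul(Rational(1, 2), Pow(O, -1))) = Mul(Rational(1, 2), Pow(O, -1), Add(117, X)))
Add(4156, Function('Q')(135, Function('L')(Mul(2, 5), 13))) = Add(4156, Mul(Rational(1, 2), Pow(135, -1), Add(117, 13))) = Add(4156, Mul(Rational(1, 2), Rational(1, 135), 130)) = Add(4156, Rational(13, 27)) = Rational(112225, 27)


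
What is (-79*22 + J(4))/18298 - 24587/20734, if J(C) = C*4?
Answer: -34685491/27099338 ≈ -1.2799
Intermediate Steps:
J(C) = 4*C
(-79*22 + J(4))/18298 - 24587/20734 = (-79*22 + 4*4)/18298 - 24587/20734 = (-1738 + 16)*(1/18298) - 24587*1/20734 = -1722*1/18298 - 24587/20734 = -123/1307 - 24587/20734 = -34685491/27099338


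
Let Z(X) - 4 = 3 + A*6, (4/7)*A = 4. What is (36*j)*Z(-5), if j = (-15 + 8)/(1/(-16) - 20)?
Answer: 65856/107 ≈ 615.48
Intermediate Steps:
A = 7 (A = (7/4)*4 = 7)
Z(X) = 49 (Z(X) = 4 + (3 + 7*6) = 4 + (3 + 42) = 4 + 45 = 49)
j = 112/321 (j = -7/(-1/16 - 20) = -7/(-321/16) = -7*(-16/321) = 112/321 ≈ 0.34891)
(36*j)*Z(-5) = (36*(112/321))*49 = (1344/107)*49 = 65856/107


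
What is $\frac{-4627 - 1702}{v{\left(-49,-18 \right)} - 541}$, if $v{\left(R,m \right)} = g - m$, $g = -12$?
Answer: $\frac{6329}{535} \approx 11.83$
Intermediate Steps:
$v{\left(R,m \right)} = -12 - m$
$\frac{-4627 - 1702}{v{\left(-49,-18 \right)} - 541} = \frac{-4627 - 1702}{\left(-12 - -18\right) - 541} = - \frac{6329}{\left(-12 + 18\right) - 541} = - \frac{6329}{6 - 541} = - \frac{6329}{-535} = \left(-6329\right) \left(- \frac{1}{535}\right) = \frac{6329}{535}$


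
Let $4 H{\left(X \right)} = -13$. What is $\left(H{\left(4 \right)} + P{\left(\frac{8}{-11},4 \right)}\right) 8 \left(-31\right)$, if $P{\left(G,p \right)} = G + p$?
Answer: $- \frac{62}{11} \approx -5.6364$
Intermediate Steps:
$H{\left(X \right)} = - \frac{13}{4}$ ($H{\left(X \right)} = \frac{1}{4} \left(-13\right) = - \frac{13}{4}$)
$\left(H{\left(4 \right)} + P{\left(\frac{8}{-11},4 \right)}\right) 8 \left(-31\right) = \left(- \frac{13}{4} + \left(\frac{8}{-11} + 4\right)\right) 8 \left(-31\right) = \left(- \frac{13}{4} + \left(8 \left(- \frac{1}{11}\right) + 4\right)\right) \left(-248\right) = \left(- \frac{13}{4} + \left(- \frac{8}{11} + 4\right)\right) \left(-248\right) = \left(- \frac{13}{4} + \frac{36}{11}\right) \left(-248\right) = \frac{1}{44} \left(-248\right) = - \frac{62}{11}$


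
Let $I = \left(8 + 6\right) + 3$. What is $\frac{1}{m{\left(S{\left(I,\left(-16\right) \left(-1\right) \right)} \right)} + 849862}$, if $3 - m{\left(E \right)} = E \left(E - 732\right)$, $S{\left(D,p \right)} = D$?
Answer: $\frac{1}{862020} \approx 1.1601 \cdot 10^{-6}$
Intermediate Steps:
$I = 17$ ($I = 14 + 3 = 17$)
$m{\left(E \right)} = 3 - E \left(-732 + E\right)$ ($m{\left(E \right)} = 3 - E \left(E - 732\right) = 3 - E \left(-732 + E\right)$)
$\frac{1}{m{\left(S{\left(I,\left(-16\right) \left(-1\right) \right)} \right)} + 849862} = \frac{1}{\left(3 - 17^{2} + 732 \cdot 17\right) + 849862} = \frac{1}{\left(3 - 289 + 12444\right) + 849862} = \frac{1}{12158 + 849862} = \frac{1}{862020}$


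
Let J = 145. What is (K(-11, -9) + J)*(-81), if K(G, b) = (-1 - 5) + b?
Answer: -10530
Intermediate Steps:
K(G, b) = -6 + b
(K(-11, -9) + J)*(-81) = ((-6 - 9) + 145)*(-81) = (-15 + 145)*(-81) = 130*(-81) = -10530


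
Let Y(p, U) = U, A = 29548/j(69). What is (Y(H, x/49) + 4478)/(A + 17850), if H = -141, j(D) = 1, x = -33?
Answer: 219389/2322502 ≈ 0.094462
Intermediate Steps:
A = 29548 (A = 29548/1 = 29548*1 = 29548)
(Y(H, x/49) + 4478)/(A + 17850) = (-33/49 + 4478)/(29548 + 17850) = (-33*1/49 + 4478)/47398 = (-33/49 + 4478)*(1/47398) = (219389/49)*(1/47398) = 219389/2322502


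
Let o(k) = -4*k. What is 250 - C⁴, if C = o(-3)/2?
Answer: -1046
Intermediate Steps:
C = 6 (C = -4*(-3)/2 = 12*(½) = 6)
250 - C⁴ = 250 - 1*6⁴ = 250 - 1*1296 = 250 - 1296 = -1046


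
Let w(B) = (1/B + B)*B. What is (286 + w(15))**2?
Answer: 262144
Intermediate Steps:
w(B) = B*(B + 1/B) (w(B) = (1/B + B)*B = (B + 1/B)*B = B*(B + 1/B))
(286 + w(15))**2 = (286 + (1 + 15**2))**2 = (286 + (1 + 225))**2 = (286 + 226)**2 = 512**2 = 262144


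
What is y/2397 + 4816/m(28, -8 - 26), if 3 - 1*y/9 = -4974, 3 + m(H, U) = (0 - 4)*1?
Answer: -534781/799 ≈ -669.31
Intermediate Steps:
m(H, U) = -7 (m(H, U) = -3 + (0 - 4)*1 = -3 - 4*1 = -3 - 4 = -7)
y = 44793 (y = 27 - 9*(-4974) = 27 + 44766 = 44793)
y/2397 + 4816/m(28, -8 - 26) = 44793/2397 + 4816/(-7) = 44793*(1/2397) + 4816*(-⅐) = 14931/799 - 688 = -534781/799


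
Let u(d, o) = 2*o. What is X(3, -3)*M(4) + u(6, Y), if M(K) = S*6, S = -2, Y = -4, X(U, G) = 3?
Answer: -44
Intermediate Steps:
M(K) = -12 (M(K) = -2*6 = -12)
X(3, -3)*M(4) + u(6, Y) = 3*(-12) + 2*(-4) = -36 - 8 = -44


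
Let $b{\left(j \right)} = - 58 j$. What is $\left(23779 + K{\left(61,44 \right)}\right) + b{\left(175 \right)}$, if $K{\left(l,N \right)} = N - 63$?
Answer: $13610$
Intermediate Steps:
$K{\left(l,N \right)} = -63 + N$
$\left(23779 + K{\left(61,44 \right)}\right) + b{\left(175 \right)} = \left(23779 + \left(-63 + 44\right)\right) - 10150 = \left(23779 - 19\right) - 10150 = 23760 - 10150 = 13610$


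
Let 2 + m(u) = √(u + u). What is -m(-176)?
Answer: 2 - 4*I*√22 ≈ 2.0 - 18.762*I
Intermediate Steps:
m(u) = -2 + √2*√u (m(u) = -2 + √(u + u) = -2 + √(2*u) = -2 + √2*√u)
-m(-176) = -(-2 + √2*√(-176)) = -(-2 + √2*(4*I*√11)) = -(-2 + 4*I*√22) = 2 - 4*I*√22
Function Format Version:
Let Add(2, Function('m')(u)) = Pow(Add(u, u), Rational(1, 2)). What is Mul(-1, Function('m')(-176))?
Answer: Add(2, Mul(-4, I, Pow(22, Rational(1, 2)))) ≈ Add(2.0000, Mul(-18.762, I))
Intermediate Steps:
Function('m')(u) = Add(-2, Mul(Pow(2, Rational(1, 2)), Pow(u, Rational(1, 2)))) (Function('m')(u) = Add(-2, Pow(Add(u, u), Rational(1, 2))) = Add(-2, Pow(Mul(2, u), Rational(1, 2))) = Add(-2, Mul(Pow(2, Rational(1, 2)), Pow(u, Rational(1, 2)))))
Mul(-1, Function('m')(-176)) = Mul(-1, Add(-2, Mul(Pow(2, Rational(1, 2)), Pow(-176, Rational(1, 2))))) = Mul(-1, Add(-2, Mul(Pow(2, Rational(1, 2)), Mul(4, I, Pow(11, Rational(1, 2)))))) = Mul(-1, Add(-2, Mul(4, I, Pow(22, Rational(1, 2))))) = Add(2, Mul(-4, I, Pow(22, Rational(1, 2))))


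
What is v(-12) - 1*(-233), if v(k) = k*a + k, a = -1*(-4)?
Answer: 173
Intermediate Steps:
a = 4
v(k) = 5*k (v(k) = k*4 + k = 4*k + k = 5*k)
v(-12) - 1*(-233) = 5*(-12) - 1*(-233) = -60 + 233 = 173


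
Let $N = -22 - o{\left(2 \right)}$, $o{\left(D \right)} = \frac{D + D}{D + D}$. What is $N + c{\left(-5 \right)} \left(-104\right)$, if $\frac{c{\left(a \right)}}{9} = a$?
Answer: $4657$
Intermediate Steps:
$o{\left(D \right)} = 1$ ($o{\left(D \right)} = \frac{2 D}{2 D} = 2 D \frac{1}{2 D} = 1$)
$c{\left(a \right)} = 9 a$
$N = -23$ ($N = -22 - 1 = -23$)
$N + c{\left(-5 \right)} \left(-104\right) = -23 + 9 \left(-5\right) \left(-104\right) = -23 - -4680 = -23 + 4680 = 4657$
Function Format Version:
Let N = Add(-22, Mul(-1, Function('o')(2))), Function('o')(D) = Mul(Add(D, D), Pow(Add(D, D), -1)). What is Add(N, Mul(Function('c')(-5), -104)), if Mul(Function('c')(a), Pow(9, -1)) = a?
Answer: 4657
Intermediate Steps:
Function('o')(D) = 1 (Function('o')(D) = Mul(Mul(2, D), Pow(Mul(2, D), -1)) = Mul(Mul(2, D), Mul(Rational(1, 2), Pow(D, -1))) = 1)
Function('c')(a) = Mul(9, a)
N = -23 (N = Add(-22, Mul(-1, 1)) = Add(-22, -1) = -23)
Add(N, Mul(Function('c')(-5), -104)) = Add(-23, Mul(Mul(9, -5), -104)) = Add(-23, Mul(-45, -104)) = Add(-23, 4680) = 4657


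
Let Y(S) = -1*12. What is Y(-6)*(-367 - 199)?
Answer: 6792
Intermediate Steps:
Y(S) = -12
Y(-6)*(-367 - 199) = -12*(-367 - 199) = -12*(-566) = 6792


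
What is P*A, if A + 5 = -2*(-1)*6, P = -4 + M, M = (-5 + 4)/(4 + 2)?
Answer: -175/6 ≈ -29.167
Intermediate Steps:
M = -1/6 ≈ -0.16667
P = -25/6 (P = -4 - 1/6 = -25/6 ≈ -4.1667)
A = 7 (A = -5 - 2*(-1)*6 = -5 + 2*6 = -5 + 12 = 7)
P*A = -25/6*7 = -175/6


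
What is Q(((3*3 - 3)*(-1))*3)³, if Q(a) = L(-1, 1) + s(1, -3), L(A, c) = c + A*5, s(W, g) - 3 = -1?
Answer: -8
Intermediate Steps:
s(W, g) = 2 (s(W, g) = 3 - 1 = 2)
L(A, c) = c + 5*A
Q(a) = -2 (Q(a) = (1 + 5*(-1)) + 2 = (1 - 5) + 2 = -4 + 2 = -2)
Q(((3*3 - 3)*(-1))*3)³ = (-2)³ = -8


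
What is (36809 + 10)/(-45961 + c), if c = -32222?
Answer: -4091/8687 ≈ -0.47093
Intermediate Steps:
(36809 + 10)/(-45961 + c) = (36809 + 10)/(-45961 - 32222) = 36819/(-78183) = 36819*(-1/78183) = -4091/8687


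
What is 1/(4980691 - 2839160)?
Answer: 1/2141531 ≈ 4.6696e-7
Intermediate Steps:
1/(4980691 - 2839160) = 1/2141531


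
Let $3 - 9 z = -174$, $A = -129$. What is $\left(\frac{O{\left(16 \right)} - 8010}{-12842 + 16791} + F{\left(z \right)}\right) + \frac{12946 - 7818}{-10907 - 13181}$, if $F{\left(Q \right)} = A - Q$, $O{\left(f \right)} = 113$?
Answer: $- \frac{5382063322}{35671317} \approx -150.88$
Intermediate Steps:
$z = \frac{59}{3}$ ($z = \frac{1}{3} - - \frac{58}{3} = \frac{1}{3} + \frac{58}{3} = \frac{59}{3} \approx 19.667$)
$F{\left(Q \right)} = -129 - Q$
$\left(\frac{O{\left(16 \right)} - 8010}{-12842 + 16791} + F{\left(z \right)}\right) + \frac{12946 - 7818}{-10907 - 13181} = \left(\frac{113 - 8010}{-12842 + 16791} - \frac{446}{3}\right) + \frac{12946 - 7818}{-10907 - 13181} = \left(- \frac{7897}{3949} - \frac{446}{3}\right) + \frac{5128}{-24088} = \left(\left(-7897\right) \frac{1}{3949} - \frac{446}{3}\right) + 5128 \left(- \frac{1}{24088}\right) = \left(- \frac{7897}{3949} - \frac{446}{3}\right) - \frac{641}{3011} = - \frac{1784945}{11847} - \frac{641}{3011} = - \frac{5382063322}{35671317}$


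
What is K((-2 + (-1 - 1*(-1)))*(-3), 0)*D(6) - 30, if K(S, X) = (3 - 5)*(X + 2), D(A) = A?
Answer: -54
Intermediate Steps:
K(S, X) = -4 - 2*X (K(S, X) = -2*(2 + X) = -4 - 2*X)
K((-2 + (-1 - 1*(-1)))*(-3), 0)*D(6) - 30 = (-4 - 2*0)*6 - 30 = (-4 + 0)*6 - 30 = -4*6 - 30 = -24 - 30 = -54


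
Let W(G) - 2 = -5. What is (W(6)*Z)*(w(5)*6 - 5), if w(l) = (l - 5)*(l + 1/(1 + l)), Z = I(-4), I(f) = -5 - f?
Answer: -15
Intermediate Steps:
W(G) = -3 (W(G) = 2 - 5 = -3)
Z = -1 (Z = -5 - 1*(-4) = -5 + 4 = -1)
w(l) = (-5 + l)*(l + 1/(1 + l))
(W(6)*Z)*(w(5)*6 - 5) = (-3*(-1))*(((-5 + 5³ - 4*5 - 4*5²)/(1 + 5))*6 - 5) = 3*(((-5 + 125 - 20 - 4*25)/6)*6 - 5) = 3*(((-5 + 125 - 20 - 100)/6)*6 - 5) = 3*(((⅙)*0)*6 - 5) = 3*(0*6 - 5) = 3*(0 - 5) = 3*(-5) = -15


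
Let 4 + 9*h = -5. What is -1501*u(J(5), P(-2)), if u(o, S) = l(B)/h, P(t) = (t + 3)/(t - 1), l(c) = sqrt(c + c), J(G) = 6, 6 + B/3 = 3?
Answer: 4503*I*sqrt(2) ≈ 6368.2*I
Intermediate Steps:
B = -9 (B = -18 + 3*3 = -18 + 9 = -9)
h = -1 (h = -4/9 + (1/9)*(-5) = -4/9 - 5/9 = -1)
l(c) = sqrt(2)*sqrt(c) (l(c) = sqrt(2*c) = sqrt(2)*sqrt(c))
P(t) = (3 + t)/(-1 + t)
u(o, S) = -3*I*sqrt(2) (u(o, S) = (sqrt(2)*sqrt(-9))/(-1) = (sqrt(2)*(3*I))*(-1) = (3*I*sqrt(2))*(-1) = -3*I*sqrt(2))
-1501*u(J(5), P(-2)) = -(-4503)*I*sqrt(2) = 4503*I*sqrt(2)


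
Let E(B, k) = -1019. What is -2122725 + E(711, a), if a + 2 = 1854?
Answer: -2123744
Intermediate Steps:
a = 1852 (a = -2 + 1854 = 1852)
-2122725 + E(711, a) = -2122725 - 1019 = -2123744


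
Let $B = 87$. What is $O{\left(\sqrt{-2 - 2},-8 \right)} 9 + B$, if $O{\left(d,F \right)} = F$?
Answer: $15$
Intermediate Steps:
$O{\left(\sqrt{-2 - 2},-8 \right)} 9 + B = \left(-8\right) 9 + 87 = -72 + 87 = 15$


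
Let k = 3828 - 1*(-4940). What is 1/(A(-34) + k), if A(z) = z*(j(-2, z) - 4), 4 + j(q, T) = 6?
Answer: 1/8836 ≈ 0.00011317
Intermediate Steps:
j(q, T) = 2 (j(q, T) = -4 + 6 = 2)
k = 8768 (k = 3828 + 4940 = 8768)
A(z) = -2*z (A(z) = z*(2 - 4) = z*(-2) = -2*z)
1/(A(-34) + k) = 1/(-2*(-34) + 8768) = 1/(68 + 8768) = 1/8836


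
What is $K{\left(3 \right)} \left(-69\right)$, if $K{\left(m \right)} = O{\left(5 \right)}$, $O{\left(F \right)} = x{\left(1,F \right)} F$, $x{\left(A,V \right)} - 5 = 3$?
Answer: $-2760$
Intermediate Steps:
$x{\left(A,V \right)} = 8$ ($x{\left(A,V \right)} = 5 + 3 = 8$)
$O{\left(F \right)} = 8 F$
$K{\left(m \right)} = 40$ ($K{\left(m \right)} = 8 \cdot 5 = 40$)
$K{\left(3 \right)} \left(-69\right) = 40 \left(-69\right) = -2760$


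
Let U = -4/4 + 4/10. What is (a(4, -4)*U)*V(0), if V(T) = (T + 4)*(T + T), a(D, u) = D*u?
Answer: 0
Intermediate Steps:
V(T) = 2*T*(4 + T) (V(T) = (4 + T)*(2*T) = 2*T*(4 + T))
U = -⅗ (U = -4*¼ + 4*(⅒) = -1 + ⅖ = -⅗ ≈ -0.60000)
(a(4, -4)*U)*V(0) = ((4*(-4))*(-⅗))*(2*0*(4 + 0)) = (-16*(-⅗))*(2*0*4) = (48/5)*0 = 0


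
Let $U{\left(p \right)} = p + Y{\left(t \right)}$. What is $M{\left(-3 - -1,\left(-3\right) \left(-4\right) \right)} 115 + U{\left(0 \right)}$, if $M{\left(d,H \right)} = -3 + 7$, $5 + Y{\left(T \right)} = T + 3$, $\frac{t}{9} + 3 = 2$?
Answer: $449$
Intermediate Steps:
$t = -9$ ($t = -27 + 9 \cdot 2 = -27 + 18 = -9$)
$Y{\left(T \right)} = -2 + T$ ($Y{\left(T \right)} = -5 + \left(T + 3\right) = -5 + \left(3 + T\right) = -2 + T$)
$U{\left(p \right)} = -11 + p$ ($U{\left(p \right)} = p - 11 = -11 + p$)
$M{\left(d,H \right)} = 4$
$M{\left(-3 - -1,\left(-3\right) \left(-4\right) \right)} 115 + U{\left(0 \right)} = 4 \cdot 115 + \left(-11 + 0\right) = 460 - 11 = 449$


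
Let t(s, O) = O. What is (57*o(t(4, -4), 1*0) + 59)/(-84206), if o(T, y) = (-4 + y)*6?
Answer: 1309/84206 ≈ 0.015545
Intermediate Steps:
o(T, y) = -24 + 6*y
(57*o(t(4, -4), 1*0) + 59)/(-84206) = (57*(-24 + 6*(1*0)) + 59)/(-84206) = (57*(-24 + 6*0) + 59)*(-1/84206) = (57*(-24 + 0) + 59)*(-1/84206) = (57*(-24) + 59)*(-1/84206) = (-1368 + 59)*(-1/84206) = -1309*(-1/84206) = 1309/84206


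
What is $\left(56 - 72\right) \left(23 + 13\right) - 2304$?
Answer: $-2880$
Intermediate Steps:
$\left(56 - 72\right) \left(23 + 13\right) - 2304 = \left(-16\right) 36 - 2304 = -576 - 2304 = -2880$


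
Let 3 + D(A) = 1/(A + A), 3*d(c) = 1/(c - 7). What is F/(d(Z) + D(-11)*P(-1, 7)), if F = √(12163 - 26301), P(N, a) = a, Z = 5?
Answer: -33*I*√14138/709 ≈ -5.5343*I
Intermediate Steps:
d(c) = 1/(3*(-7 + c)) (d(c) = 1/(3*(c - 7)) = 1/(3*(-7 + c)))
F = I*√14138 (F = √(-14138) = I*√14138 ≈ 118.9*I)
D(A) = -3 + 1/(2*A) (D(A) = -3 + 1/(A + A) = -3 + 1/(2*A))
F/(d(Z) + D(-11)*P(-1, 7)) = (I*√14138)/(1/(3*(-7 + 5)) + (-3 + (½)/(-11))*7) = (I*√14138)/((⅓)/(-2) + (-3 + (½)*(-1/11))*7) = (I*√14138)/((⅓)*(-½) + (-3 - 1/22)*7) = (I*√14138)/(-⅙ - 67/22*7) = (I*√14138)/(-⅙ - 469/22) = (I*√14138)/(-709/33) = (I*√14138)*(-33/709) = -33*I*√14138/709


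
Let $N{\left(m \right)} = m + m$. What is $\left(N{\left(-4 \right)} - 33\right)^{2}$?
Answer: $1681$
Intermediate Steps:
$N{\left(m \right)} = 2 m$
$\left(N{\left(-4 \right)} - 33\right)^{2} = \left(2 \left(-4\right) - 33\right)^{2} = \left(-8 - 33\right)^{2} = \left(-41\right)^{2} = 1681$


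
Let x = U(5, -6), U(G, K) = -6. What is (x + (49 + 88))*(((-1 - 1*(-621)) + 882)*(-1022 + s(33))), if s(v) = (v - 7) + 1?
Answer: -195778190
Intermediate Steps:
s(v) = -6 + v (s(v) = (-7 + v) + 1 = -6 + v)
x = -6
(x + (49 + 88))*(((-1 - 1*(-621)) + 882)*(-1022 + s(33))) = (-6 + (49 + 88))*(((-1 - 1*(-621)) + 882)*(-1022 + (-6 + 33))) = (-6 + 137)*(((-1 + 621) + 882)*(-1022 + 27)) = 131*((620 + 882)*(-995)) = 131*(1502*(-995)) = 131*(-1494490) = -195778190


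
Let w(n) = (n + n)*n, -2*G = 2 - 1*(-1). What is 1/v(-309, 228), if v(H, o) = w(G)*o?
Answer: 1/1026 ≈ 0.00097466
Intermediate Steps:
G = -3/2 (G = -(2 - 1*(-1))/2 = -(2 + 1)/2 = -½*3 = -3/2 ≈ -1.5000)
w(n) = 2*n² (w(n) = (2*n)*n = 2*n²)
v(H, o) = 9*o/2 (v(H, o) = (2*(-3/2)²)*o = (2*(9/4))*o = 9*o/2)
1/v(-309, 228) = 1/((9/2)*228) = 1/1026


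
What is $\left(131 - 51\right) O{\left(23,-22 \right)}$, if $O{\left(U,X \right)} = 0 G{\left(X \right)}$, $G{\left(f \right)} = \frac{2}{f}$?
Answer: $0$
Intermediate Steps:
$O{\left(U,X \right)} = 0$ ($O{\left(U,X \right)} = 0 \frac{2}{X} = 0$)
$\left(131 - 51\right) O{\left(23,-22 \right)} = \left(131 - 51\right) 0 = 80 \cdot 0 = 0$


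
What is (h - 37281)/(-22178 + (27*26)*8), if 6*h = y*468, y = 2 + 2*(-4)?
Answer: 37749/16562 ≈ 2.2793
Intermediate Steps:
y = -6 (y = 2 - 8 = -6)
h = -468 (h = (-6*468)/6 = (⅙)*(-2808) = -468)
(h - 37281)/(-22178 + (27*26)*8) = (-468 - 37281)/(-22178 + (27*26)*8) = -37749/(-22178 + 702*8) = -37749/(-22178 + 5616) = -37749/(-16562) = -37749*(-1/16562) = 37749/16562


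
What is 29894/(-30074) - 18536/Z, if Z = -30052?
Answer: -352193/933661 ≈ -0.37722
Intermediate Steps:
29894/(-30074) - 18536/Z = 29894/(-30074) - 18536/(-30052) = 29894*(-1/30074) - 18536*(-1/30052) = -14947/15037 + 4634/7513 = -352193/933661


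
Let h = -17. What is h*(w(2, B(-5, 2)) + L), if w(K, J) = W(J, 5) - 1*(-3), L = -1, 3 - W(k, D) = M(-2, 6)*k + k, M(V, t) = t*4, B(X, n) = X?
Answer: -2210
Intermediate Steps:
M(V, t) = 4*t
W(k, D) = 3 - 25*k (W(k, D) = 3 - ((4*6)*k + k) = 3 - (24*k + k) = 3 - 25*k)
w(K, J) = 6 - 25*J (w(K, J) = (3 - 25*J) - 1*(-3) = (3 - 25*J) + 3 = 6 - 25*J)
h*(w(2, B(-5, 2)) + L) = -17*((6 - 25*(-5)) - 1) = -17*((6 + 125) - 1) = -17*(131 - 1) = -17*130 = -2210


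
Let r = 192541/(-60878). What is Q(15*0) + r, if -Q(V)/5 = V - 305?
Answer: 92646409/60878 ≈ 1521.8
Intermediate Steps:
r = -192541/60878 (r = 192541*(-1/60878) = -192541/60878 ≈ -3.1627)
Q(V) = 1525 - 5*V (Q(V) = -5*(V - 305) = -5*(-305 + V) = 1525 - 5*V)
Q(15*0) + r = (1525 - 75*0) - 192541/60878 = (1525 - 5*0) - 192541/60878 = (1525 + 0) - 192541/60878 = 1525 - 192541/60878 = 92646409/60878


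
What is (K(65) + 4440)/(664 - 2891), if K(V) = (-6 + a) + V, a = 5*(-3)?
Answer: -4484/2227 ≈ -2.0135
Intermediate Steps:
a = -15
K(V) = -21 + V (K(V) = (-6 - 15) + V = -21 + V)
(K(65) + 4440)/(664 - 2891) = ((-21 + 65) + 4440)/(664 - 2891) = (44 + 4440)/(-2227) = 4484*(-1/2227) = -4484/2227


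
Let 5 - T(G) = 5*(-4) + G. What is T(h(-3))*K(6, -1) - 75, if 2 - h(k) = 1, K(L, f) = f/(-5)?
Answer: -351/5 ≈ -70.200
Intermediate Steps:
K(L, f) = -f/5 (K(L, f) = f*(-1/5) = -f/5)
h(k) = 1 (h(k) = 2 - 1*1 = 2 - 1 = 1)
T(G) = 25 - G (T(G) = 5 - (5*(-4) + G) = 5 - (-20 + G) = 5 + (20 - G) = 25 - G)
T(h(-3))*K(6, -1) - 75 = (25 - 1*1)*(-1/5*(-1)) - 75 = (25 - 1)*(1/5) - 75 = 24*(1/5) - 75 = 24/5 - 75 = -351/5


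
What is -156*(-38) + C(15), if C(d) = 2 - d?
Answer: 5915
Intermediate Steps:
-156*(-38) + C(15) = -156*(-38) + (2 - 1*15) = 5928 + (2 - 15) = 5928 - 13 = 5915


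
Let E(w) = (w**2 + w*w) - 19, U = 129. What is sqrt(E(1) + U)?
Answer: 4*sqrt(7) ≈ 10.583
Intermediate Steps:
E(w) = -19 + 2*w**2 (E(w) = (w**2 + w**2) - 19 = 2*w**2 - 19 = -19 + 2*w**2)
sqrt(E(1) + U) = sqrt((-19 + 2*1**2) + 129) = sqrt((-19 + 2*1) + 129) = sqrt((-19 + 2) + 129) = sqrt(-17 + 129) = sqrt(112) = 4*sqrt(7)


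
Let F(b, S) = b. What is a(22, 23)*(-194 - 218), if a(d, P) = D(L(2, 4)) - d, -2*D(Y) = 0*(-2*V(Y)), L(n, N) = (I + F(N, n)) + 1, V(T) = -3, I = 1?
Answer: 9064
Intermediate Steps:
L(n, N) = 2 + N (L(n, N) = (1 + N) + 1 = 2 + N)
D(Y) = 0 (D(Y) = -0*(-2*(-3)) = -0*6 = -1/2*0 = 0)
a(d, P) = -d (a(d, P) = 0 - d = -d)
a(22, 23)*(-194 - 218) = (-1*22)*(-194 - 218) = -22*(-412) = 9064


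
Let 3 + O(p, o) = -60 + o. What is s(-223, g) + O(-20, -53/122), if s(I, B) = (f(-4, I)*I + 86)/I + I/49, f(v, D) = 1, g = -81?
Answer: -89812005/1333094 ≈ -67.371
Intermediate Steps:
O(p, o) = -63 + o (O(p, o) = -3 + (-60 + o) = -63 + o)
s(I, B) = I/49 + (86 + I)/I (s(I, B) = (1*I + 86)/I + I/49 = (I + 86)/I + I*(1/49) = (86 + I)/I + I/49 = I/49 + (86 + I)/I)
s(-223, g) + O(-20, -53/122) = (1 + 86/(-223) + (1/49)*(-223)) + (-63 - 53/122) = (1 + 86*(-1/223) - 223/49) + (-63 - 53*1/122) = (1 - 86/223 - 223/49) + (-63 - 53/122) = -43016/10927 - 7739/122 = -89812005/1333094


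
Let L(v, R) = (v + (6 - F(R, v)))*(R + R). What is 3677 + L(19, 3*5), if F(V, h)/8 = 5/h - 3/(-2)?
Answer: 76073/19 ≈ 4003.8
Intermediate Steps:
F(V, h) = 12 + 40/h (F(V, h) = 8*(5/h - 3/(-2)) = 8*(5/h - 3*(-1/2)) = 8*(5/h + 3/2) = 8*(3/2 + 5/h) = 12 + 40/h)
L(v, R) = 2*R*(-6 + v - 40/v) (L(v, R) = (v + (6 - (12 + 40/v)))*(R + R) = (v + (6 + (-12 - 40/v)))*(2*R) = (v + (-6 - 40/v))*(2*R) = (-6 + v - 40/v)*(2*R) = 2*R*(-6 + v - 40/v))
3677 + L(19, 3*5) = 3677 + 2*(3*5)*(-40 + 19*(-6 + 19))/19 = 3677 + 2*15*(1/19)*(-40 + 19*13) = 3677 + 2*15*(1/19)*(-40 + 247) = 3677 + 2*15*(1/19)*207 = 3677 + 6210/19 = 76073/19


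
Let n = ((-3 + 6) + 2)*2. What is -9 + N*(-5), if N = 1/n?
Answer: -19/2 ≈ -9.5000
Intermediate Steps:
n = 10 (n = (3 + 2)*2 = 5*2 = 10)
N = 1/10 ≈ 0.10000
-9 + N*(-5) = -9 + (1/10)*(-5) = -9 - 1/2 = -19/2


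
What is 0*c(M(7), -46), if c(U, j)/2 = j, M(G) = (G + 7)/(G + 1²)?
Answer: 0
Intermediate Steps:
M(G) = (7 + G)/(1 + G) (M(G) = (7 + G)/(G + 1) = (7 + G)/(1 + G))
c(U, j) = 2*j
0*c(M(7), -46) = 0*(2*(-46)) = 0*(-92) = 0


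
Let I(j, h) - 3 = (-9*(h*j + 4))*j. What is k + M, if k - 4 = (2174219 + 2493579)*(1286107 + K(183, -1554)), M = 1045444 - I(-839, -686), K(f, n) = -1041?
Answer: 5994083511655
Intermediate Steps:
I(j, h) = 3 + j*(-36 - 9*h*j) (I(j, h) = 3 + (-9*(h*j + 4))*j = 3 + (-9*(4 + h*j))*j = 3 + (-36 - 9*h*j)*j = 3 + j*(-36 - 9*h*j))
M = -4344993017 (M = 1045444 - (3 - 36*(-839) - 9*(-686)*(-839)**2) = 1045444 - (3 + 30204 - 9*(-686)*703921) = 1045444 - (3 + 30204 + 4346008254) = 1045444 - 1*4346038461 = 1045444 - 4346038461 = -4344993017)
k = 5998428504672 (k = 4 + (2174219 + 2493579)*(1286107 - 1041) = 4 + 4667798*1285066 = 4 + 5998428504668 = 5998428504672)
k + M = 5998428504672 - 4344993017 = 5994083511655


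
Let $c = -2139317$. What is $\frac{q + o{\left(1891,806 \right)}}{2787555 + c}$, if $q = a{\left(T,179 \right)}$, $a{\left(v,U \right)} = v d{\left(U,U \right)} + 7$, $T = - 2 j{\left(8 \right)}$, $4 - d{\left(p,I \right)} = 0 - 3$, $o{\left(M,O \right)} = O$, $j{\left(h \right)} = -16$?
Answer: $\frac{1037}{648238} \approx 0.0015997$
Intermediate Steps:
$d{\left(p,I \right)} = 7$ ($d{\left(p,I \right)} = 4 - \left(0 - 3\right) = 4 - -3 = 4 + 3 = 7$)
$T = 32$ ($T = \left(-2\right) \left(-16\right) = 32$)
$a{\left(v,U \right)} = 7 + 7 v$ ($a{\left(v,U \right)} = v 7 + 7 = 7 v + 7 = 7 + 7 v$)
$q = 231$ ($q = 7 + 7 \cdot 32 = 7 + 224 = 231$)
$\frac{q + o{\left(1891,806 \right)}}{2787555 + c} = \frac{231 + 806}{2787555 - 2139317} = \frac{1037}{648238}$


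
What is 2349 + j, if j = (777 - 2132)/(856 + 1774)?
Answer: 1235303/526 ≈ 2348.5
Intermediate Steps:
j = -271/526 (j = -1355/2630 = -1355*1/2630 = -271/526 ≈ -0.51521)
2349 + j = 2349 - 271/526 = 1235303/526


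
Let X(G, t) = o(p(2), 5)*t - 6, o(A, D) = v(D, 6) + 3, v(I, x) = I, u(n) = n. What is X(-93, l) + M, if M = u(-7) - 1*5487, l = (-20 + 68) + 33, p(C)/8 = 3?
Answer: -4852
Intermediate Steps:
p(C) = 24 (p(C) = 8*3 = 24)
o(A, D) = 3 + D (o(A, D) = D + 3 = 3 + D)
l = 81 (l = 48 + 33 = 81)
X(G, t) = -6 + 8*t (X(G, t) = (3 + 5)*t - 6 = 8*t - 6 = -6 + 8*t)
M = -5494 (M = -7 - 1*5487 = -7 - 5487 = -5494)
X(-93, l) + M = (-6 + 8*81) - 5494 = (-6 + 648) - 5494 = 642 - 5494 = -4852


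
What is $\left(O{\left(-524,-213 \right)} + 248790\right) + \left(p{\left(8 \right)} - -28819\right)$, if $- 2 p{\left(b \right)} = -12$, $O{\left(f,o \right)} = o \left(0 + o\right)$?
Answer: $322984$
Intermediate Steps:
$O{\left(f,o \right)} = o^{2}$ ($O{\left(f,o \right)} = o o = o^{2}$)
$p{\left(b \right)} = 6$ ($p{\left(b \right)} = \left(- \frac{1}{2}\right) \left(-12\right) = 6$)
$\left(O{\left(-524,-213 \right)} + 248790\right) + \left(p{\left(8 \right)} - -28819\right) = \left(\left(-213\right)^{2} + 248790\right) + \left(6 - -28819\right) = \left(45369 + 248790\right) + \left(6 + 28819\right) = 294159 + 28825 = 322984$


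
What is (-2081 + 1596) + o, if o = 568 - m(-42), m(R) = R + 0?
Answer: 125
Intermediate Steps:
m(R) = R
o = 610 (o = 568 - 1*(-42) = 568 + 42 = 610)
(-2081 + 1596) + o = (-2081 + 1596) + 610 = -485 + 610 = 125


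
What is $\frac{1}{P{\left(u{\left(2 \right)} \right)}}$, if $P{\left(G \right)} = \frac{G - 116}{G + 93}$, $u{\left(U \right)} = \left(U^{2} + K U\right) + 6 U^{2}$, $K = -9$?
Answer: $- \frac{103}{106} \approx -0.9717$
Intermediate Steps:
$u{\left(U \right)} = - 9 U + 7 U^{2}$ ($u{\left(U \right)} = \left(U^{2} - 9 U\right) + 6 U^{2} = - 9 U + 7 U^{2}$)
$P{\left(G \right)} = \frac{-116 + G}{93 + G}$
$\frac{1}{P{\left(u{\left(2 \right)} \right)}} = \frac{1}{\frac{1}{93 + 2 \left(-9 + 7 \cdot 2\right)} \left(-116 + 2 \left(-9 + 7 \cdot 2\right)\right)} = \frac{1}{\frac{1}{93 + 2 \left(-9 + 14\right)} \left(-116 + 2 \left(-9 + 14\right)\right)} = \frac{1}{\frac{1}{93 + 2 \cdot 5} \left(-116 + 2 \cdot 5\right)} = \frac{1}{\frac{1}{93 + 10} \left(-116 + 10\right)} = \frac{1}{\frac{1}{103} \left(-106\right)} = \frac{1}{- \frac{106}{103}} = - \frac{103}{106}$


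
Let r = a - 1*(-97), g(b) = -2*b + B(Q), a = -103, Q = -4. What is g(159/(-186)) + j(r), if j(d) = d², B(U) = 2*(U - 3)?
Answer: 735/31 ≈ 23.710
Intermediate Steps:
B(U) = -6 + 2*U (B(U) = 2*(-3 + U) = -6 + 2*U)
g(b) = -14 - 2*b (g(b) = -2*b + (-6 + 2*(-4)) = -2*b + (-6 - 8) = -2*b - 14 = -14 - 2*b)
r = -6 (r = -103 - 1*(-97) = -103 + 97 = -6)
g(159/(-186)) + j(r) = (-14 - 318/(-186)) + (-6)² = (-14 - 318*(-1)/186) + 36 = (-14 - 2*(-53/62)) + 36 = (-14 + 53/31) + 36 = -381/31 + 36 = 735/31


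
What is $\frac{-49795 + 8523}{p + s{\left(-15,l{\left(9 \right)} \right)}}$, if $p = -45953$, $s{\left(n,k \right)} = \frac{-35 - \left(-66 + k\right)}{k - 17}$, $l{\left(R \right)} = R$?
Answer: $\frac{165088}{183823} \approx 0.89808$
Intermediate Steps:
$s{\left(n,k \right)} = \frac{31 - k}{-17 + k}$
$\frac{-49795 + 8523}{p + s{\left(-15,l{\left(9 \right)} \right)}} = \frac{-49795 + 8523}{-45953 + \frac{31 - 9}{-17 + 9}} = - \frac{41272}{-45953 + \frac{31 - 9}{-8}} = - \frac{41272}{-45953 - \frac{11}{4}} = - \frac{41272}{- \frac{183823}{4}} = \left(-41272\right) \left(- \frac{4}{183823}\right) = \frac{165088}{183823}$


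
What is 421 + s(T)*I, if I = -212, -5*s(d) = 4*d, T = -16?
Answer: -11463/5 ≈ -2292.6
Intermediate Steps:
s(d) = -4*d/5
421 + s(T)*I = 421 - ⅘*(-16)*(-212) = 421 + (64/5)*(-212) = 421 - 13568/5 = -11463/5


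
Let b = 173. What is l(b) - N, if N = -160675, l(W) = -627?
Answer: 160048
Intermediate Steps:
l(b) - N = -627 - 1*(-160675) = -627 + 160675 = 160048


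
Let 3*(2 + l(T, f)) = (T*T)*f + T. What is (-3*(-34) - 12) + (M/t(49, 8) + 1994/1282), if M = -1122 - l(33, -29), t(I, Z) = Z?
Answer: 1623083/1282 ≈ 1266.1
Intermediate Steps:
l(T, f) = -2 + T/3 + f*T**2/3 (l(T, f) = -2 + ((T*T)*f + T)/3 = -2 + (T**2*f + T)/3 = -2 + (f*T**2 + T)/3 = -2 + (T + f*T**2)/3 = -2 + (T/3 + f*T**2/3) = -2 + T/3 + f*T**2/3)
M = 9396 (M = -1122 - (-2 + (1/3)*33 + (1/3)*(-29)*33**2) = -1122 - (-2 + 11 + (1/3)*(-29)*1089) = -1122 - (-2 + 11 - 10527) = -1122 - 1*(-10518) = -1122 + 10518 = 9396)
(-3*(-34) - 12) + (M/t(49, 8) + 1994/1282) = (-3*(-34) - 12) + (9396/8 + 1994/1282) = (102 - 12) + (9396*(1/8) + 1994*(1/1282)) = 90 + (2349/2 + 997/641) = 90 + 1507703/1282 = 1623083/1282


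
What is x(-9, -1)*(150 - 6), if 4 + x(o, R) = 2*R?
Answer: -864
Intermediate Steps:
x(o, R) = -4 + 2*R
x(-9, -1)*(150 - 6) = (-4 + 2*(-1))*(150 - 6) = (-4 - 2)*144 = -6*144 = -864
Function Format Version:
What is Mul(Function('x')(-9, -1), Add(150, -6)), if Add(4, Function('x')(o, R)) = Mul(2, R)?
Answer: -864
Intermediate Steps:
Function('x')(o, R) = Add(-4, Mul(2, R))
Mul(Function('x')(-9, -1), Add(150, -6)) = Mul(Add(-4, Mul(2, -1)), Add(150, -6)) = Mul(Add(-4, -2), 144) = Mul(-6, 144) = -864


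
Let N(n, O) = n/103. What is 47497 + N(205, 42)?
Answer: 4892396/103 ≈ 47499.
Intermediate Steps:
N(n, O) = n/103 (N(n, O) = n*(1/103) = n/103)
47497 + N(205, 42) = 47497 + (1/103)*205 = 47497 + 205/103 = 4892396/103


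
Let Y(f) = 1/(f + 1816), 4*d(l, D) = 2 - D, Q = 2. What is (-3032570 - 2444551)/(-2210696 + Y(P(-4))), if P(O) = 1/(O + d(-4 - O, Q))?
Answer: 39780329823/16056285044 ≈ 2.4776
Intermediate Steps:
d(l, D) = 1/2 - D/4 (d(l, D) = (2 - D)/4 = 1/2 - D/4)
P(O) = 1/O (P(O) = 1/(O + (1/2 - 1/4*2)) = 1/(O + (1/2 - 1/2)) = 1/(O + 0) = 1/O)
Y(f) = 1/(1816 + f)
(-3032570 - 2444551)/(-2210696 + Y(P(-4))) = (-3032570 - 2444551)/(-2210696 + 1/(1816 + 1/(-4))) = -5477121/(-2210696 + 1/(1816 - 1/4)) = -5477121/(-2210696 + 1/(7263/4)) = -5477121/(-2210696 + 4/7263) = -5477121/(-16056285044/7263) = -5477121*(-7263/16056285044) = 39780329823/16056285044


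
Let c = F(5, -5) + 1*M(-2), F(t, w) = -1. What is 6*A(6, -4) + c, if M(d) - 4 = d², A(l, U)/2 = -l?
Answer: -65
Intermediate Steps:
A(l, U) = -2*l (A(l, U) = 2*(-l) = -2*l)
M(d) = 4 + d²
c = 7 (c = -1 + 1*(4 + (-2)²) = -1 + 1*(4 + 4) = -1 + 1*8 = -1 + 8 = 7)
6*A(6, -4) + c = 6*(-2*6) + 7 = 6*(-12) + 7 = -72 + 7 = -65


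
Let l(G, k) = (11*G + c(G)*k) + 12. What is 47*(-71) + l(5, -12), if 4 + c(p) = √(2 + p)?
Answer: -3222 - 12*√7 ≈ -3253.8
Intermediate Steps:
c(p) = -4 + √(2 + p)
l(G, k) = 12 + 11*G + k*(-4 + √(2 + G)) (l(G, k) = (11*G + (-4 + √(2 + G))*k) + 12 = (11*G + k*(-4 + √(2 + G))) + 12 = 12 + 11*G + k*(-4 + √(2 + G)))
47*(-71) + l(5, -12) = 47*(-71) + (12 + 11*5 - 12*(-4 + √(2 + 5))) = -3337 + (12 + 55 - 12*(-4 + √7)) = -3337 + (12 + 55 + (48 - 12*√7)) = -3337 + (115 - 12*√7) = -3222 - 12*√7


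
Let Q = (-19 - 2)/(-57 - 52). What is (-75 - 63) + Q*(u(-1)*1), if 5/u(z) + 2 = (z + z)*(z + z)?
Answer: -29979/218 ≈ -137.52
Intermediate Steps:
u(z) = 5/(-2 + 4*z**2) (u(z) = 5/(-2 + (z + z)*(z + z)) = 5/(-2 + (2*z)*(2*z)) = 5/(-2 + 4*z**2))
Q = 21/109 (Q = -21/(-109) = -21*(-1/109) = 21/109 ≈ 0.19266)
(-75 - 63) + Q*(u(-1)*1) = (-75 - 63) + 21*((5/(2*(-1 + 2*(-1)**2)))*1)/109 = -138 + 21*((5/(2*(-1 + 2*1)))*1)/109 = -138 + 21*((5/(2*(-1 + 2)))*1)/109 = -138 + 21*(((5/2)/1)*1)/109 = -138 + 21*(((5/2)*1)*1)/109 = -138 + 21*((5/2)*1)/109 = -138 + (21/109)*(5/2) = -138 + 105/218 = -29979/218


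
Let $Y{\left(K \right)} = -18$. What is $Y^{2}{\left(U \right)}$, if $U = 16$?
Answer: $324$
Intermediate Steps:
$Y^{2}{\left(U \right)} = \left(-18\right)^{2} = 324$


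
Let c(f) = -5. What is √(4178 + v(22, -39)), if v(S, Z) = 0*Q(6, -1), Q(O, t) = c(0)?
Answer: √4178 ≈ 64.637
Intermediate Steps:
Q(O, t) = -5
v(S, Z) = 0 (v(S, Z) = 0*(-5) = 0)
√(4178 + v(22, -39)) = √(4178 + 0) = √4178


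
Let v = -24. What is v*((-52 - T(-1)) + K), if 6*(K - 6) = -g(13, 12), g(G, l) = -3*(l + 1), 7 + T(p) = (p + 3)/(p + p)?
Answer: 756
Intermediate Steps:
T(p) = -7 + (3 + p)/(2*p) (T(p) = -7 + (p + 3)/(p + p) = -7 + (3 + p)/((2*p)) = -7 + (3 + p)*(1/(2*p)) = -7 + (3 + p)/(2*p))
g(G, l) = -3 - 3*l (g(G, l) = -3*(1 + l) = -3 - 3*l)
K = 25/2 (K = 6 + (-(-3 - 3*12))/6 = 6 + (-(-3 - 36))/6 = 6 + (-1*(-39))/6 = 6 + (⅙)*39 = 6 + 13/2 = 25/2 ≈ 12.500)
v*((-52 - T(-1)) + K) = -24*((-52 - (3 - 13*(-1))/(2*(-1))) + 25/2) = -24*((-52 - (-1)*(3 + 13)/2) + 25/2) = -24*((-52 - (-1)*16/2) + 25/2) = -24*((-52 - 1*(-8)) + 25/2) = -24*((-52 + 8) + 25/2) = -24*(-44 + 25/2) = -24*(-63/2) = 756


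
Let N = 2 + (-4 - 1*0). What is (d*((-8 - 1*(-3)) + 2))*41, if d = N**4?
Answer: -1968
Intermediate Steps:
N = -2 (N = 2 + (-4 + 0) = 2 - 4 = -2)
d = 16 (d = (-2)**4 = 16)
(d*((-8 - 1*(-3)) + 2))*41 = (16*((-8 - 1*(-3)) + 2))*41 = (16*((-8 + 3) + 2))*41 = (16*(-5 + 2))*41 = (16*(-3))*41 = -48*41 = -1968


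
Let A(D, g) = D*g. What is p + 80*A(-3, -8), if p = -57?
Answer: 1863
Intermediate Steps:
p + 80*A(-3, -8) = -57 + 80*(-3*(-8)) = -57 + 80*24 = -57 + 1920 = 1863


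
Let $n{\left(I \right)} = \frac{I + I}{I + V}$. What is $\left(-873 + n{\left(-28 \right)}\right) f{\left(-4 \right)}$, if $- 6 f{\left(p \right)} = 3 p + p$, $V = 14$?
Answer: $- \frac{6952}{3} \approx -2317.3$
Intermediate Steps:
$n{\left(I \right)} = \frac{2 I}{14 + I}$ ($n{\left(I \right)} = \frac{I + I}{I + 14} = \frac{2 I}{14 + I}$)
$f{\left(p \right)} = - \frac{2 p}{3}$ ($f{\left(p \right)} = - \frac{3 p + p}{6} = - \frac{4 p}{6} = - \frac{2 p}{3}$)
$\left(-873 + n{\left(-28 \right)}\right) f{\left(-4 \right)} = \left(-873 + 2 \left(-28\right) \frac{1}{14 - 28}\right) \left(\left(- \frac{2}{3}\right) \left(-4\right)\right) = \left(-873 + 2 \left(-28\right) \frac{1}{-14}\right) \frac{8}{3} = \left(-873 + 2 \left(-28\right) \left(- \frac{1}{14}\right)\right) \frac{8}{3} = \left(-873 + 4\right) \frac{8}{3} = \left(-869\right) \frac{8}{3} = - \frac{6952}{3}$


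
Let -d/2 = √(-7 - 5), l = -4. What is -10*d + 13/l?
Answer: -13/4 + 40*I*√3 ≈ -3.25 + 69.282*I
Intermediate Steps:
d = -4*I*√3 (d = -2*√(-7 - 5) = -4*I*√3 ≈ -6.9282*I)
-10*d + 13/l = -(-40)*I*√3 + 13/(-4) = 40*I*√3 + 13*(-¼) = 40*I*√3 - 13/4 = -13/4 + 40*I*√3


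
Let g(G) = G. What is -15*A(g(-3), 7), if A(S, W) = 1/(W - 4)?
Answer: -5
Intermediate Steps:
A(S, W) = 1/(-4 + W)
-15*A(g(-3), 7) = -15/(-4 + 7) = -15/3 = -15*⅓ = -5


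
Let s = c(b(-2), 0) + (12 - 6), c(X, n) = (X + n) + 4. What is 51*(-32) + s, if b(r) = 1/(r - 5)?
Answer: -11355/7 ≈ -1622.1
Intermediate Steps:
b(r) = 1/(-5 + r)
c(X, n) = 4 + X + n
s = 69/7 (s = (4 + 1/(-5 - 2) + 0) + (12 - 6) = (4 + 1/(-7) + 0) + 6 = (4 - 1/7 + 0) + 6 = 27/7 + 6 = 69/7 ≈ 9.8571)
51*(-32) + s = 51*(-32) + 69/7 = -1632 + 69/7 = -11355/7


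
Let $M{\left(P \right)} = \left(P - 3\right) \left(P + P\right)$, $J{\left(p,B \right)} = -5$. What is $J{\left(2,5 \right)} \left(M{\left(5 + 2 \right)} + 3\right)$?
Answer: $-295$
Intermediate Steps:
$M{\left(P \right)} = 2 P \left(-3 + P\right)$ ($M{\left(P \right)} = \left(-3 + P\right) 2 P = 2 P \left(-3 + P\right)$)
$J{\left(2,5 \right)} \left(M{\left(5 + 2 \right)} + 3\right) = - 5 \left(2 \left(5 + 2\right) \left(-3 + \left(5 + 2\right)\right) + 3\right) = - 5 \left(2 \cdot 7 \left(-3 + 7\right) + 3\right) = - 5 \left(2 \cdot 7 \cdot 4 + 3\right) = - 5 \left(56 + 3\right) = \left(-5\right) 59 = -295$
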